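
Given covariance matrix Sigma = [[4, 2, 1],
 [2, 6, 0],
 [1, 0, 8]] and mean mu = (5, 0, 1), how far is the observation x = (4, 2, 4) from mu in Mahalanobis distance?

Step 1 — centre the observation: (x - mu) = (-1, 2, 3).

Step 2 — invert Sigma (cofactor / det for 3×3, or solve directly):
  Sigma^{-1} = [[0.3117, -0.1039, -0.039],
 [-0.1039, 0.2013, 0.013],
 [-0.039, 0.013, 0.1299]].

Step 3 — form the quadratic (x - mu)^T · Sigma^{-1} · (x - mu):
  Sigma^{-1} · (x - mu) = (-0.6364, 0.5455, 0.4545).
  (x - mu)^T · [Sigma^{-1} · (x - mu)] = (-1)·(-0.6364) + (2)·(0.5455) + (3)·(0.4545) = 3.0909.

Step 4 — take square root: d = √(3.0909) ≈ 1.7581.

d(x, mu) = √(3.0909) ≈ 1.7581


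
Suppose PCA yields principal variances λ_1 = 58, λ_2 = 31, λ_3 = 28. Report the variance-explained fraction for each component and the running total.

Step 1 — total variance = trace(Sigma) = Σ λ_i = 58 + 31 + 28 = 117.

Step 2 — fraction explained by component i = λ_i / Σ λ:
  PC1: 58/117 = 0.4957
  PC2: 31/117 = 0.265
  PC3: 28/117 = 0.2393

Step 3 — cumulative fraction after k components = (λ_1 + ... + λ_k) / Σ λ:
  k = 1: 58/117 = 0.4957
  k = 2: (58 + 31)/117 = 89/117 = 0.7607
  k = 3: (58 + 31 + 28)/117 = 117/117 = 1

Summary (fraction, with percent):

explained: PC1 0.4957 (49.57%), PC2 0.265 (26.5%), PC3 0.2393 (23.93%);  cumulative: 0.4957, 0.7607, 1


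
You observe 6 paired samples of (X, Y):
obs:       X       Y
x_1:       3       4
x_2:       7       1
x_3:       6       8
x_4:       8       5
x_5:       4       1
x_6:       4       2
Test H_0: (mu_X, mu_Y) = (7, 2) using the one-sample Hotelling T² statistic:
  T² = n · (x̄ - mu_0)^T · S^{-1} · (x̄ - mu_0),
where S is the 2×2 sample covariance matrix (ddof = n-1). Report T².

Step 1 — sample mean vector:
  mean(X) = (3 + 7 + 6 + 8 + 4 + 4) / 6 = 32/6 = 5.3333
  mean(Y) = (4 + 1 + 8 + 5 + 1 + 2) / 6 = 21/6 = 3.5
  x̄ = (5.3333, 3.5),  deviation x̄ - mu_0 = (5.3333, 3.5) - (7, 2) = (-1.6667, 1.5).

Step 2 — sample covariance matrix, S[i,j] = (1/(n-1)) · Σ_k (x_{k,i} - mean_i) · (x_{k,j} - mean_j), divisor n-1 = 5:
  S[X,X] = ((-2.3333)·(-2.3333) + (1.6667)·(1.6667) + (0.6667)·(0.6667) + (2.6667)·(2.6667) + (-1.3333)·(-1.3333) + (-1.3333)·(-1.3333)) / 5 = 19.3333/5 = 3.8667
  S[X,Y] = ((-2.3333)·(0.5) + (1.6667)·(-2.5) + (0.6667)·(4.5) + (2.6667)·(1.5) + (-1.3333)·(-2.5) + (-1.3333)·(-1.5)) / 5 = 7/5 = 1.4
  S[Y,Y] = ((0.5)·(0.5) + (-2.5)·(-2.5) + (4.5)·(4.5) + (1.5)·(1.5) + (-2.5)·(-2.5) + (-1.5)·(-1.5)) / 5 = 37.5/5 = 7.5
  S = [[3.8667, 1.4],
 [1.4, 7.5]].

Step 3 — invert S. det(S) = 3.8667·7.5 - (1.4)² = 27.04.
  S^{-1} = (1/det) · [[d, -b], [-b, a]] = [[0.2774, -0.0518],
 [-0.0518, 0.143]].

Step 4 — quadratic form (x̄ - mu_0)^T · S^{-1} · (x̄ - mu_0):
  S^{-1} · (x̄ - mu_0) = (-0.5399, 0.3008),
  (x̄ - mu_0)^T · [...] = (-1.6667)·(-0.5399) + (1.5)·(0.3008) = 1.3511.

Step 5 — scale by n: T² = 6 · 1.3511 = 8.1065.

T² ≈ 8.1065


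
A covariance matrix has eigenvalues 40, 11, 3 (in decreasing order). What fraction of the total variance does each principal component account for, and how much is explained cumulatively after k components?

Step 1 — total variance = trace(Sigma) = Σ λ_i = 40 + 11 + 3 = 54.

Step 2 — fraction explained by component i = λ_i / Σ λ:
  PC1: 40/54 = 0.7407
  PC2: 11/54 = 0.2037
  PC3: 3/54 = 0.0556

Step 3 — cumulative fraction after k components = (λ_1 + ... + λ_k) / Σ λ:
  k = 1: 40/54 = 0.7407
  k = 2: (40 + 11)/54 = 51/54 = 0.9444
  k = 3: (40 + 11 + 3)/54 = 54/54 = 1

Summary (fraction, with percent):

explained: PC1 0.7407 (74.07%), PC2 0.2037 (20.37%), PC3 0.0556 (5.56%);  cumulative: 0.7407, 0.9444, 1


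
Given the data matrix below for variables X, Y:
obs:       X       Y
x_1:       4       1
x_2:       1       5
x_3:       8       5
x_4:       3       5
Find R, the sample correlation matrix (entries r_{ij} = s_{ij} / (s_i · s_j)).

Step 1 — column means:
  mean(X) = (4 + 1 + 8 + 3) / 4 = 16/4 = 4
  mean(Y) = (1 + 5 + 5 + 5) / 4 = 16/4 = 4

Step 2 — sample variances and covariances s[i,j] = (1/(n-1)) · Σ_k (x_{k,i} - mean_i) · (x_{k,j} - mean_j), with n-1 = 3:
  s[X,X] = ((0)·(0) + (-3)·(-3) + (4)·(4) + (-1)·(-1)) / 3 = 26/3 = 8.6667
  s[X,Y] = ((0)·(-3) + (-3)·(1) + (4)·(1) + (-1)·(1)) / 3 = 0/3 = 0
  s[Y,Y] = ((-3)·(-3) + (1)·(1) + (1)·(1) + (1)·(1)) / 3 = 12/3 = 4
  Sample standard deviations s_i = √(s[i,i]):
  s(X) = √(8.6667) = 2.9439
  s(Y) = √(4) = 2

Step 3 — r_{ij} = s_{ij} / (s_i · s_j):
  r[X,X] = 1 (diagonal).
  r[X,Y] = 0 / (2.9439 · 2) = 0 / 5.8878 = 0
  r[Y,Y] = 1 (diagonal).

R is symmetric with unit diagonal. Assembling:

R = [[1, 0],
 [0, 1]]


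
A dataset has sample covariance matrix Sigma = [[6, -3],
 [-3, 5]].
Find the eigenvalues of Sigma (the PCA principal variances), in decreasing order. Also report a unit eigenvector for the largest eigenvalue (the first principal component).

Step 1 — characteristic polynomial of 2×2 Sigma:
  det(Sigma - λI) = λ² - trace · λ + det = 0.
  trace = 6 + 5 = 11, det = 6·5 - (-3)² = 21.
Step 2 — discriminant:
  Δ = trace² - 4·det = 121 - 84 = 37.
Step 3 — eigenvalues:
  λ = (trace ± √Δ)/2 = (11 ± 6.0828)/2,
  λ_1 = 8.5414,  λ_2 = 2.4586.

Step 4 — unit eigenvector for λ_1: solve (Sigma - λ_1 I)v = 0. First row:
  (6 - 8.5414)·v_x + (-3)·v_y = 0, i.e. (-2.5414)·v_x + (-3)·v_y = 0,
  so v ∝ (b, λ_1 - a) = (-3, 2.5414); multiply by -1 so the first entry is positive: u = (3, -2.5414).
  ||u|| = √((3)² + (-2.5414)²) = √(15.4586) ≈ 3.9317,
  v_1 = u/||u|| ≈ (0.763, -0.6464) (||v_1|| = 1).

λ_1 = 8.5414,  λ_2 = 2.4586;  v_1 ≈ (0.763, -0.6464)


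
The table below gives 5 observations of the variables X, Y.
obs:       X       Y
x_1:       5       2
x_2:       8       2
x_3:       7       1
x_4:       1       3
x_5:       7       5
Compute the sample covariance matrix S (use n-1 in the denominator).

Step 1 — column means:
  mean(X) = (5 + 8 + 7 + 1 + 7) / 5 = 28/5 = 5.6
  mean(Y) = (2 + 2 + 1 + 3 + 5) / 5 = 13/5 = 2.6

Step 2 — sample covariance S[i,j] = (1/(n-1)) · Σ_k (x_{k,i} - mean_i) · (x_{k,j} - mean_j), with n-1 = 4.
  S[X,X] = ((-0.6)·(-0.6) + (2.4)·(2.4) + (1.4)·(1.4) + (-4.6)·(-4.6) + (1.4)·(1.4)) / 4 = 31.2/4 = 7.8
  S[X,Y] = ((-0.6)·(-0.6) + (2.4)·(-0.6) + (1.4)·(-1.6) + (-4.6)·(0.4) + (1.4)·(2.4)) / 4 = -1.8/4 = -0.45
  S[Y,Y] = ((-0.6)·(-0.6) + (-0.6)·(-0.6) + (-1.6)·(-1.6) + (0.4)·(0.4) + (2.4)·(2.4)) / 4 = 9.2/4 = 2.3

S is symmetric (S[j,i] = S[i,j]). Assembling:

S = [[7.8, -0.45],
 [-0.45, 2.3]]


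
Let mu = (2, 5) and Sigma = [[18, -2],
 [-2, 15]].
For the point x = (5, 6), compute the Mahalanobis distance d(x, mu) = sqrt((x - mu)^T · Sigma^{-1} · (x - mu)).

Step 1 — centre the observation: (x - mu) = (3, 1).

Step 2 — invert Sigma. det(Sigma) = 18·15 - (-2)² = 266.
  Sigma^{-1} = (1/det) · [[d, -b], [-b, a]] = [[0.0564, 0.0075],
 [0.0075, 0.0677]].

Step 3 — form the quadratic (x - mu)^T · Sigma^{-1} · (x - mu):
  Sigma^{-1} · (x - mu) = (0.1767, 0.0902).
  (x - mu)^T · [Sigma^{-1} · (x - mu)] = (3)·(0.1767) + (1)·(0.0902) = 0.6203.

Step 4 — take square root: d = √(0.6203) ≈ 0.7876.

d(x, mu) = √(0.6203) ≈ 0.7876


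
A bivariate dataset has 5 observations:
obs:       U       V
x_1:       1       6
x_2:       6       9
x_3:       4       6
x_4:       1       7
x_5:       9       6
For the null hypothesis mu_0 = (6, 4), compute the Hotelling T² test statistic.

Step 1 — sample mean vector:
  mean(U) = (1 + 6 + 4 + 1 + 9) / 5 = 21/5 = 4.2
  mean(V) = (6 + 9 + 6 + 7 + 6) / 5 = 34/5 = 6.8
  x̄ = (4.2, 6.8),  deviation x̄ - mu_0 = (4.2, 6.8) - (6, 4) = (-1.8, 2.8).

Step 2 — sample covariance matrix, S[i,j] = (1/(n-1)) · Σ_k (x_{k,i} - mean_i) · (x_{k,j} - mean_j), divisor n-1 = 4:
  S[U,U] = ((-3.2)·(-3.2) + (1.8)·(1.8) + (-0.2)·(-0.2) + (-3.2)·(-3.2) + (4.8)·(4.8)) / 4 = 46.8/4 = 11.7
  S[U,V] = ((-3.2)·(-0.8) + (1.8)·(2.2) + (-0.2)·(-0.8) + (-3.2)·(0.2) + (4.8)·(-0.8)) / 4 = 2.2/4 = 0.55
  S[V,V] = ((-0.8)·(-0.8) + (2.2)·(2.2) + (-0.8)·(-0.8) + (0.2)·(0.2) + (-0.8)·(-0.8)) / 4 = 6.8/4 = 1.7
  S = [[11.7, 0.55],
 [0.55, 1.7]].

Step 3 — invert S. det(S) = 11.7·1.7 - (0.55)² = 19.5875.
  S^{-1} = (1/det) · [[d, -b], [-b, a]] = [[0.0868, -0.0281],
 [-0.0281, 0.5973]].

Step 4 — quadratic form (x̄ - mu_0)^T · S^{-1} · (x̄ - mu_0):
  S^{-1} · (x̄ - mu_0) = (-0.2348, 1.723),
  (x̄ - mu_0)^T · [...] = (-1.8)·(-0.2348) + (2.8)·(1.723) = 5.2472.

Step 5 — scale by n: T² = 5 · 5.2472 = 26.2361.

T² ≈ 26.2361


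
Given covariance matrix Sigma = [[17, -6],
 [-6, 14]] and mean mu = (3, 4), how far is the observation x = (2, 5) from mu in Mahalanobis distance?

Step 1 — centre the observation: (x - mu) = (-1, 1).

Step 2 — invert Sigma. det(Sigma) = 17·14 - (-6)² = 202.
  Sigma^{-1} = (1/det) · [[d, -b], [-b, a]] = [[0.0693, 0.0297],
 [0.0297, 0.0842]].

Step 3 — form the quadratic (x - mu)^T · Sigma^{-1} · (x - mu):
  Sigma^{-1} · (x - mu) = (-0.0396, 0.0545).
  (x - mu)^T · [Sigma^{-1} · (x - mu)] = (-1)·(-0.0396) + (1)·(0.0545) = 0.0941.

Step 4 — take square root: d = √(0.0941) ≈ 0.3067.

d(x, mu) = √(0.0941) ≈ 0.3067


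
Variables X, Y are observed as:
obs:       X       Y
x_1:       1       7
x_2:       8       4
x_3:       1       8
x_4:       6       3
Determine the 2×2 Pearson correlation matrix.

Step 1 — column means:
  mean(X) = (1 + 8 + 1 + 6) / 4 = 16/4 = 4
  mean(Y) = (7 + 4 + 8 + 3) / 4 = 22/4 = 5.5

Step 2 — sample variances and covariances s[i,j] = (1/(n-1)) · Σ_k (x_{k,i} - mean_i) · (x_{k,j} - mean_j), with n-1 = 3:
  s[X,X] = ((-3)·(-3) + (4)·(4) + (-3)·(-3) + (2)·(2)) / 3 = 38/3 = 12.6667
  s[X,Y] = ((-3)·(1.5) + (4)·(-1.5) + (-3)·(2.5) + (2)·(-2.5)) / 3 = -23/3 = -7.6667
  s[Y,Y] = ((1.5)·(1.5) + (-1.5)·(-1.5) + (2.5)·(2.5) + (-2.5)·(-2.5)) / 3 = 17/3 = 5.6667
  Sample standard deviations s_i = √(s[i,i]):
  s(X) = √(12.6667) = 3.559
  s(Y) = √(5.6667) = 2.3805

Step 3 — r_{ij} = s_{ij} / (s_i · s_j):
  r[X,X] = 1 (diagonal).
  r[X,Y] = -7.6667 / (3.559 · 2.3805) = -7.6667 / 8.4722 = -0.9049
  r[Y,Y] = 1 (diagonal).

R is symmetric with unit diagonal. Assembling:

R = [[1, -0.9049],
 [-0.9049, 1]]


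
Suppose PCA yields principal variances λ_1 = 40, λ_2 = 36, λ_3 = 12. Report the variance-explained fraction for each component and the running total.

Step 1 — total variance = trace(Sigma) = Σ λ_i = 40 + 36 + 12 = 88.

Step 2 — fraction explained by component i = λ_i / Σ λ:
  PC1: 40/88 = 0.4545
  PC2: 36/88 = 0.4091
  PC3: 12/88 = 0.1364

Step 3 — cumulative fraction after k components = (λ_1 + ... + λ_k) / Σ λ:
  k = 1: 40/88 = 0.4545
  k = 2: (40 + 36)/88 = 76/88 = 0.8636
  k = 3: (40 + 36 + 12)/88 = 88/88 = 1

Summary (fraction, with percent):

explained: PC1 0.4545 (45.45%), PC2 0.4091 (40.91%), PC3 0.1364 (13.64%);  cumulative: 0.4545, 0.8636, 1


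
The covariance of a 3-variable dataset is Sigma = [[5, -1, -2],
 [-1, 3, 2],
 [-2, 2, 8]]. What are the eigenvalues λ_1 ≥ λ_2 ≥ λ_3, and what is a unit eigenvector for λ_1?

Step 1 — characteristic polynomial p(λ) = det(λI - Sigma) = λ³ - tr·λ² + c_1·λ - det, where tr = trace, c_1 = sum of the principal 2×2 minors, det = det(Sigma):
  tr = 5 + 3 + 8 = 16,
  c_1 = (5·3 - (-1)²) + (5·8 - (-2)²) + (3·8 - (2)²) = 14 + 36 + 20 = 70,
  det = 5·(3·8 - (2)²) - (-1)·((-1)·8 - (2)·(-2)) + (-2)·((-1)·(2) - 3·(-2)) = 5·(20) - (-1)·(-4) + (-2)·(4) = 88.
  So p(λ) = λ³ - 16λ² + 70λ - 88.
Step 2 — look for an integer root (rational root theorem: any rational root is an integer divisor of 88). Testing λ = 4:
  p(4) = 64 - 256 + 280 - 88 = 0  ✓
  Dividing out (λ - 4): p(λ) = (λ - 4)(λ² - 12λ + 22).
Step 3 — remaining eigenvalues from the quadratic λ² - 12λ + 22 = 0:
  Δ = 12² - 4·22 = 144 - 88 = 56,  λ = (12 ± √56)/2 = (12 ± 7.4833)/2 ≈ 9.7417 or 2.2583.
  Sorted: λ_1 = 9.7417,  λ_2 = 4,  λ_3 = 2.2583  (check: sum = 16 = tr ✓).

Step 4 — unit eigenvector for λ_1 ≈ 9.7417: v spans the null space of (Sigma - λ_1 I), whose rows are
  r_1 = (-4.7417, -1, -2),  r_2 = (-1, -6.7417, 2),  r_3 = (-2, 2, -1.7417).
  v is orthogonal to every row, so take v ∝ r_1 × r_2 = ((-1)·(2) - (-2)·(-6.7417), (-2)·(-1) - (-4.7417)·(2), (-4.7417)·(-6.7417) - (-1)·(-1)) ≈ (-15.4833, 11.4833, 30.9666).
  Rescale (multiply by -1 so the first nonzero entry is positive): u = (15.4833, -11.4833, -30.9666).
  ||u|| = √((15.4833)² + (-11.4833)² + (-30.9666)²) = √(1330.5317) ≈ 36.4765,  v_1 = u/||u|| ≈ (0.4245, -0.3148, -0.8489) (||v_1|| = 1).

λ_1 = 9.7417,  λ_2 = 4,  λ_3 = 2.2583;  v_1 ≈ (0.4245, -0.3148, -0.8489)


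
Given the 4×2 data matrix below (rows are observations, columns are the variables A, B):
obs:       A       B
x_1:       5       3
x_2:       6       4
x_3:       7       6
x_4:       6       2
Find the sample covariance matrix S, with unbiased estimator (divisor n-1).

Step 1 — column means:
  mean(A) = (5 + 6 + 7 + 6) / 4 = 24/4 = 6
  mean(B) = (3 + 4 + 6 + 2) / 4 = 15/4 = 3.75

Step 2 — sample covariance S[i,j] = (1/(n-1)) · Σ_k (x_{k,i} - mean_i) · (x_{k,j} - mean_j), with n-1 = 3.
  S[A,A] = ((-1)·(-1) + (0)·(0) + (1)·(1) + (0)·(0)) / 3 = 2/3 = 0.6667
  S[A,B] = ((-1)·(-0.75) + (0)·(0.25) + (1)·(2.25) + (0)·(-1.75)) / 3 = 3/3 = 1
  S[B,B] = ((-0.75)·(-0.75) + (0.25)·(0.25) + (2.25)·(2.25) + (-1.75)·(-1.75)) / 3 = 8.75/3 = 2.9167

S is symmetric (S[j,i] = S[i,j]). Assembling:

S = [[0.6667, 1],
 [1, 2.9167]]


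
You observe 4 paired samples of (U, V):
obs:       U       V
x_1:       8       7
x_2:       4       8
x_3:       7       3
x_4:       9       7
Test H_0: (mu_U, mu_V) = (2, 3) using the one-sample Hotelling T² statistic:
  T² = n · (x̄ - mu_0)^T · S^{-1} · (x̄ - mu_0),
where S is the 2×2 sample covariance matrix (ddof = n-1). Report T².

Step 1 — sample mean vector:
  mean(U) = (8 + 4 + 7 + 9) / 4 = 28/4 = 7
  mean(V) = (7 + 8 + 3 + 7) / 4 = 25/4 = 6.25
  x̄ = (7, 6.25),  deviation x̄ - mu_0 = (7, 6.25) - (2, 3) = (5, 3.25).

Step 2 — sample covariance matrix, S[i,j] = (1/(n-1)) · Σ_k (x_{k,i} - mean_i) · (x_{k,j} - mean_j), divisor n-1 = 3:
  S[U,U] = ((1)·(1) + (-3)·(-3) + (0)·(0) + (2)·(2)) / 3 = 14/3 = 4.6667
  S[U,V] = ((1)·(0.75) + (-3)·(1.75) + (0)·(-3.25) + (2)·(0.75)) / 3 = -3/3 = -1
  S[V,V] = ((0.75)·(0.75) + (1.75)·(1.75) + (-3.25)·(-3.25) + (0.75)·(0.75)) / 3 = 14.75/3 = 4.9167
  S = [[4.6667, -1],
 [-1, 4.9167]].

Step 3 — invert S. det(S) = 4.6667·4.9167 - (-1)² = 21.9444.
  S^{-1} = (1/det) · [[d, -b], [-b, a]] = [[0.2241, 0.0456],
 [0.0456, 0.2127]].

Step 4 — quadratic form (x̄ - mu_0)^T · S^{-1} · (x̄ - mu_0):
  S^{-1} · (x̄ - mu_0) = (1.2684, 0.919),
  (x̄ - mu_0)^T · [...] = (5)·(1.2684) + (3.25)·(0.919) = 9.3285.

Step 5 — scale by n: T² = 4 · 9.3285 = 37.3139.

T² ≈ 37.3139


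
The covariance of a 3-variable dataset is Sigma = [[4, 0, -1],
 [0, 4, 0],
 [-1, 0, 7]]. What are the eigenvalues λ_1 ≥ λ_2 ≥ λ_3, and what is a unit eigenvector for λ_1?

Step 1 — characteristic polynomial p(λ) = det(λI - Sigma) = λ³ - tr·λ² + c_1·λ - det, where tr = trace, c_1 = sum of the principal 2×2 minors, det = det(Sigma):
  tr = 4 + 4 + 7 = 15,
  c_1 = (4·4 - (0)²) + (4·7 - (-1)²) + (4·7 - (0)²) = 16 + 27 + 28 = 71,
  det = 4·(4·7 - (0)²) - (0)·((0)·7 - (0)·(-1)) + (-1)·((0)·(0) - 4·(-1)) = 4·(28) - (0)·(0) + (-1)·(4) = 108.
  So p(λ) = λ³ - 15λ² + 71λ - 108.
Step 2 — look for an integer root (rational root theorem: any rational root is an integer divisor of 108). Testing λ = 4:
  p(4) = 64 - 240 + 284 - 108 = 0  ✓
  Dividing out (λ - 4): p(λ) = (λ - 4)(λ² - 11λ + 27).
Step 3 — remaining eigenvalues from the quadratic λ² - 11λ + 27 = 0:
  Δ = 11² - 4·27 = 121 - 108 = 13,  λ = (11 ± √13)/2 = (11 ± 3.6056)/2 ≈ 7.3028 or 3.6972.
  Sorted: λ_1 = 7.3028,  λ_2 = 4,  λ_3 = 3.6972  (check: sum = 15 = tr ✓).

Step 4 — unit eigenvector for λ_1 ≈ 7.3028: v spans the null space of (Sigma - λ_1 I), whose rows are
  r_1 = (-3.3028, 0, -1),  r_2 = (0, -3.3028, 0),  r_3 = (-1, 0, -0.3028).
  v is orthogonal to every row, so take v ∝ r_1 × r_2 = ((0)·(0) - (-1)·(-3.3028), (-1)·(0) - (-3.3028)·(0), (-3.3028)·(-3.3028) - (0)·(0)) ≈ (-3.3028, 0, 10.9083).
  Rescale (multiply by -1 so the first nonzero entry is positive): u = (3.3028, 0, -10.9083).
  ||u|| = √((3.3028)² + (0)² + (-10.9083)²) = √(129.8999) ≈ 11.3974,  v_1 = u/||u|| ≈ (0.2898, 0, -0.9571) (||v_1|| = 1).

λ_1 = 7.3028,  λ_2 = 4,  λ_3 = 3.6972;  v_1 ≈ (0.2898, 0, -0.9571)


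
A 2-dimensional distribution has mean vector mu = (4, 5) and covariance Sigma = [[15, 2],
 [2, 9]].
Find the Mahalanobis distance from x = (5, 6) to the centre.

Step 1 — centre the observation: (x - mu) = (1, 1).

Step 2 — invert Sigma. det(Sigma) = 15·9 - (2)² = 131.
  Sigma^{-1} = (1/det) · [[d, -b], [-b, a]] = [[0.0687, -0.0153],
 [-0.0153, 0.1145]].

Step 3 — form the quadratic (x - mu)^T · Sigma^{-1} · (x - mu):
  Sigma^{-1} · (x - mu) = (0.0534, 0.0992).
  (x - mu)^T · [Sigma^{-1} · (x - mu)] = (1)·(0.0534) + (1)·(0.0992) = 0.1527.

Step 4 — take square root: d = √(0.1527) ≈ 0.3907.

d(x, mu) = √(0.1527) ≈ 0.3907


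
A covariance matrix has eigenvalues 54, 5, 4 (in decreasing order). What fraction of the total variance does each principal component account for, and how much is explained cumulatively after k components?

Step 1 — total variance = trace(Sigma) = Σ λ_i = 54 + 5 + 4 = 63.

Step 2 — fraction explained by component i = λ_i / Σ λ:
  PC1: 54/63 = 0.8571
  PC2: 5/63 = 0.0794
  PC3: 4/63 = 0.0635

Step 3 — cumulative fraction after k components = (λ_1 + ... + λ_k) / Σ λ:
  k = 1: 54/63 = 0.8571
  k = 2: (54 + 5)/63 = 59/63 = 0.9365
  k = 3: (54 + 5 + 4)/63 = 63/63 = 1

Summary (fraction, with percent):

explained: PC1 0.8571 (85.71%), PC2 0.0794 (7.94%), PC3 0.0635 (6.35%);  cumulative: 0.8571, 0.9365, 1


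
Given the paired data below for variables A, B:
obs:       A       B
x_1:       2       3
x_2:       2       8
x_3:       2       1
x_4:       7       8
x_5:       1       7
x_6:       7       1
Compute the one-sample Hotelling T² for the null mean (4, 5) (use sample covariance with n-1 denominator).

Step 1 — sample mean vector:
  mean(A) = (2 + 2 + 2 + 7 + 1 + 7) / 6 = 21/6 = 3.5
  mean(B) = (3 + 8 + 1 + 8 + 7 + 1) / 6 = 28/6 = 4.6667
  x̄ = (3.5, 4.6667),  deviation x̄ - mu_0 = (3.5, 4.6667) - (4, 5) = (-0.5, -0.3333).

Step 2 — sample covariance matrix, S[i,j] = (1/(n-1)) · Σ_k (x_{k,i} - mean_i) · (x_{k,j} - mean_j), divisor n-1 = 5:
  S[A,A] = ((-1.5)·(-1.5) + (-1.5)·(-1.5) + (-1.5)·(-1.5) + (3.5)·(3.5) + (-2.5)·(-2.5) + (3.5)·(3.5)) / 5 = 37.5/5 = 7.5
  S[A,B] = ((-1.5)·(-1.6667) + (-1.5)·(3.3333) + (-1.5)·(-3.6667) + (3.5)·(3.3333) + (-2.5)·(2.3333) + (3.5)·(-3.6667)) / 5 = -4/5 = -0.8
  S[B,B] = ((-1.6667)·(-1.6667) + (3.3333)·(3.3333) + (-3.6667)·(-3.6667) + (3.3333)·(3.3333) + (2.3333)·(2.3333) + (-3.6667)·(-3.6667)) / 5 = 57.3333/5 = 11.4667
  S = [[7.5, -0.8],
 [-0.8, 11.4667]].

Step 3 — invert S. det(S) = 7.5·11.4667 - (-0.8)² = 85.36.
  S^{-1} = (1/det) · [[d, -b], [-b, a]] = [[0.1343, 0.0094],
 [0.0094, 0.0879]].

Step 4 — quadratic form (x̄ - mu_0)^T · S^{-1} · (x̄ - mu_0):
  S^{-1} · (x̄ - mu_0) = (-0.0703, -0.034),
  (x̄ - mu_0)^T · [...] = (-0.5)·(-0.0703) + (-0.3333)·(-0.034) = 0.0465.

Step 5 — scale by n: T² = 6 · 0.0465 = 0.2788.

T² ≈ 0.2788


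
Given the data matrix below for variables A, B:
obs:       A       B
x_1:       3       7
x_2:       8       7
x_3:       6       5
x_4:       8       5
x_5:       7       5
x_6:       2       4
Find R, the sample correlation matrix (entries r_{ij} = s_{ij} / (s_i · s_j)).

Step 1 — column means:
  mean(A) = (3 + 8 + 6 + 8 + 7 + 2) / 6 = 34/6 = 5.6667
  mean(B) = (7 + 7 + 5 + 5 + 5 + 4) / 6 = 33/6 = 5.5

Step 2 — sample variances and covariances s[i,j] = (1/(n-1)) · Σ_k (x_{k,i} - mean_i) · (x_{k,j} - mean_j), with n-1 = 5:
  s[A,A] = ((-2.6667)·(-2.6667) + (2.3333)·(2.3333) + (0.3333)·(0.3333) + (2.3333)·(2.3333) + (1.3333)·(1.3333) + (-3.6667)·(-3.6667)) / 5 = 33.3333/5 = 6.6667
  s[A,B] = ((-2.6667)·(1.5) + (2.3333)·(1.5) + (0.3333)·(-0.5) + (2.3333)·(-0.5) + (1.3333)·(-0.5) + (-3.6667)·(-1.5)) / 5 = 3/5 = 0.6
  s[B,B] = ((1.5)·(1.5) + (1.5)·(1.5) + (-0.5)·(-0.5) + (-0.5)·(-0.5) + (-0.5)·(-0.5) + (-1.5)·(-1.5)) / 5 = 7.5/5 = 1.5
  Sample standard deviations s_i = √(s[i,i]):
  s(A) = √(6.6667) = 2.582
  s(B) = √(1.5) = 1.2247

Step 3 — r_{ij} = s_{ij} / (s_i · s_j):
  r[A,A] = 1 (diagonal).
  r[A,B] = 0.6 / (2.582 · 1.2247) = 0.6 / 3.1623 = 0.1897
  r[B,B] = 1 (diagonal).

R is symmetric with unit diagonal. Assembling:

R = [[1, 0.1897],
 [0.1897, 1]]


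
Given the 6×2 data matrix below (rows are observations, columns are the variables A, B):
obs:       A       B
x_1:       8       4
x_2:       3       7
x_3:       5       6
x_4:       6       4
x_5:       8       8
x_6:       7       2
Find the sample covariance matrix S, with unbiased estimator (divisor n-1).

Step 1 — column means:
  mean(A) = (8 + 3 + 5 + 6 + 8 + 7) / 6 = 37/6 = 6.1667
  mean(B) = (4 + 7 + 6 + 4 + 8 + 2) / 6 = 31/6 = 5.1667

Step 2 — sample covariance S[i,j] = (1/(n-1)) · Σ_k (x_{k,i} - mean_i) · (x_{k,j} - mean_j), with n-1 = 5.
  S[A,A] = ((1.8333)·(1.8333) + (-3.1667)·(-3.1667) + (-1.1667)·(-1.1667) + (-0.1667)·(-0.1667) + (1.8333)·(1.8333) + (0.8333)·(0.8333)) / 5 = 18.8333/5 = 3.7667
  S[A,B] = ((1.8333)·(-1.1667) + (-3.1667)·(1.8333) + (-1.1667)·(0.8333) + (-0.1667)·(-1.1667) + (1.8333)·(2.8333) + (0.8333)·(-3.1667)) / 5 = -6.1667/5 = -1.2333
  S[B,B] = ((-1.1667)·(-1.1667) + (1.8333)·(1.8333) + (0.8333)·(0.8333) + (-1.1667)·(-1.1667) + (2.8333)·(2.8333) + (-3.1667)·(-3.1667)) / 5 = 24.8333/5 = 4.9667

S is symmetric (S[j,i] = S[i,j]). Assembling:

S = [[3.7667, -1.2333],
 [-1.2333, 4.9667]]


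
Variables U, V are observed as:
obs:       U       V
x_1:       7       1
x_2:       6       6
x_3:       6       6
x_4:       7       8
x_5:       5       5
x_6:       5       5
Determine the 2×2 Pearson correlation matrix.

Step 1 — column means:
  mean(U) = (7 + 6 + 6 + 7 + 5 + 5) / 6 = 36/6 = 6
  mean(V) = (1 + 6 + 6 + 8 + 5 + 5) / 6 = 31/6 = 5.1667

Step 2 — sample variances and covariances s[i,j] = (1/(n-1)) · Σ_k (x_{k,i} - mean_i) · (x_{k,j} - mean_j), with n-1 = 5:
  s[U,U] = ((1)·(1) + (0)·(0) + (0)·(0) + (1)·(1) + (-1)·(-1) + (-1)·(-1)) / 5 = 4/5 = 0.8
  s[U,V] = ((1)·(-4.1667) + (0)·(0.8333) + (0)·(0.8333) + (1)·(2.8333) + (-1)·(-0.1667) + (-1)·(-0.1667)) / 5 = -1/5 = -0.2
  s[V,V] = ((-4.1667)·(-4.1667) + (0.8333)·(0.8333) + (0.8333)·(0.8333) + (2.8333)·(2.8333) + (-0.1667)·(-0.1667) + (-0.1667)·(-0.1667)) / 5 = 26.8333/5 = 5.3667
  Sample standard deviations s_i = √(s[i,i]):
  s(U) = √(0.8) = 0.8944
  s(V) = √(5.3667) = 2.3166

Step 3 — r_{ij} = s_{ij} / (s_i · s_j):
  r[U,U] = 1 (diagonal).
  r[U,V] = -0.2 / (0.8944 · 2.3166) = -0.2 / 2.072 = -0.0965
  r[V,V] = 1 (diagonal).

R is symmetric with unit diagonal. Assembling:

R = [[1, -0.0965],
 [-0.0965, 1]]


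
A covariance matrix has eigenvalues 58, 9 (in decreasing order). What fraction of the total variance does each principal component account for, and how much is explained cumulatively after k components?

Step 1 — total variance = trace(Sigma) = Σ λ_i = 58 + 9 = 67.

Step 2 — fraction explained by component i = λ_i / Σ λ:
  PC1: 58/67 = 0.8657
  PC2: 9/67 = 0.1343

Step 3 — cumulative fraction after k components = (λ_1 + ... + λ_k) / Σ λ:
  k = 1: 58/67 = 0.8657
  k = 2: (58 + 9)/67 = 67/67 = 1

Summary (fraction, with percent):

explained: PC1 0.8657 (86.57%), PC2 0.1343 (13.43%);  cumulative: 0.8657, 1


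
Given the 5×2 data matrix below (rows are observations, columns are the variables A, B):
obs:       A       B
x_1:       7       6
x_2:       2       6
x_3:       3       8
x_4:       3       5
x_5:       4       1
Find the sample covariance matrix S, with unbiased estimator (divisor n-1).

Step 1 — column means:
  mean(A) = (7 + 2 + 3 + 3 + 4) / 5 = 19/5 = 3.8
  mean(B) = (6 + 6 + 8 + 5 + 1) / 5 = 26/5 = 5.2

Step 2 — sample covariance S[i,j] = (1/(n-1)) · Σ_k (x_{k,i} - mean_i) · (x_{k,j} - mean_j), with n-1 = 4.
  S[A,A] = ((3.2)·(3.2) + (-1.8)·(-1.8) + (-0.8)·(-0.8) + (-0.8)·(-0.8) + (0.2)·(0.2)) / 4 = 14.8/4 = 3.7
  S[A,B] = ((3.2)·(0.8) + (-1.8)·(0.8) + (-0.8)·(2.8) + (-0.8)·(-0.2) + (0.2)·(-4.2)) / 4 = -1.8/4 = -0.45
  S[B,B] = ((0.8)·(0.8) + (0.8)·(0.8) + (2.8)·(2.8) + (-0.2)·(-0.2) + (-4.2)·(-4.2)) / 4 = 26.8/4 = 6.7

S is symmetric (S[j,i] = S[i,j]). Assembling:

S = [[3.7, -0.45],
 [-0.45, 6.7]]


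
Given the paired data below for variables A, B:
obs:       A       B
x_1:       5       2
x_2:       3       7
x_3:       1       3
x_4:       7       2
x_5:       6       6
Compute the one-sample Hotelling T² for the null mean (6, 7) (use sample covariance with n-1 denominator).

Step 1 — sample mean vector:
  mean(A) = (5 + 3 + 1 + 7 + 6) / 5 = 22/5 = 4.4
  mean(B) = (2 + 7 + 3 + 2 + 6) / 5 = 20/5 = 4
  x̄ = (4.4, 4),  deviation x̄ - mu_0 = (4.4, 4) - (6, 7) = (-1.6, -3).

Step 2 — sample covariance matrix, S[i,j] = (1/(n-1)) · Σ_k (x_{k,i} - mean_i) · (x_{k,j} - mean_j), divisor n-1 = 4:
  S[A,A] = ((0.6)·(0.6) + (-1.4)·(-1.4) + (-3.4)·(-3.4) + (2.6)·(2.6) + (1.6)·(1.6)) / 4 = 23.2/4 = 5.8
  S[A,B] = ((0.6)·(-2) + (-1.4)·(3) + (-3.4)·(-1) + (2.6)·(-2) + (1.6)·(2)) / 4 = -4/4 = -1
  S[B,B] = ((-2)·(-2) + (3)·(3) + (-1)·(-1) + (-2)·(-2) + (2)·(2)) / 4 = 22/4 = 5.5
  S = [[5.8, -1],
 [-1, 5.5]].

Step 3 — invert S. det(S) = 5.8·5.5 - (-1)² = 30.9.
  S^{-1} = (1/det) · [[d, -b], [-b, a]] = [[0.178, 0.0324],
 [0.0324, 0.1877]].

Step 4 — quadratic form (x̄ - mu_0)^T · S^{-1} · (x̄ - mu_0):
  S^{-1} · (x̄ - mu_0) = (-0.3819, -0.6149),
  (x̄ - mu_0)^T · [...] = (-1.6)·(-0.3819) + (-3)·(-0.6149) = 2.4557.

Step 5 — scale by n: T² = 5 · 2.4557 = 12.2783.

T² ≈ 12.2783


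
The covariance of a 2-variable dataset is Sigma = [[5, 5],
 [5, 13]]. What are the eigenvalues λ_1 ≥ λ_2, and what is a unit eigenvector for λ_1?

Step 1 — characteristic polynomial of 2×2 Sigma:
  det(Sigma - λI) = λ² - trace · λ + det = 0.
  trace = 5 + 13 = 18, det = 5·13 - (5)² = 40.
Step 2 — discriminant:
  Δ = trace² - 4·det = 324 - 160 = 164.
Step 3 — eigenvalues:
  λ = (trace ± √Δ)/2 = (18 ± 12.8062)/2,
  λ_1 = 15.4031,  λ_2 = 2.5969.

Step 4 — unit eigenvector for λ_1: solve (Sigma - λ_1 I)v = 0. First row:
  (5 - 15.4031)·v_x + (5)·v_y = 0, i.e. (-10.4031)·v_x + (5)·v_y = 0,
  so v ∝ (b, λ_1 - a) = (5, 10.4031) = u.
  ||u|| = √((5)² + (10.4031)²) = √(133.225) ≈ 11.5423,
  v_1 = u/||u|| ≈ (0.4332, 0.9013) (||v_1|| = 1).

λ_1 = 15.4031,  λ_2 = 2.5969;  v_1 ≈ (0.4332, 0.9013)


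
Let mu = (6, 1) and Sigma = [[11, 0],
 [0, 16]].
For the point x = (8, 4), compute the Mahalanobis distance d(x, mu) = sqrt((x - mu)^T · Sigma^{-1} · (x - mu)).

Step 1 — centre the observation: (x - mu) = (2, 3).

Step 2 — invert Sigma. det(Sigma) = 11·16 - (0)² = 176.
  Sigma^{-1} = (1/det) · [[d, -b], [-b, a]] = [[0.0909, 0],
 [0, 0.0625]].

Step 3 — form the quadratic (x - mu)^T · Sigma^{-1} · (x - mu):
  Sigma^{-1} · (x - mu) = (0.1818, 0.1875).
  (x - mu)^T · [Sigma^{-1} · (x - mu)] = (2)·(0.1818) + (3)·(0.1875) = 0.9261.

Step 4 — take square root: d = √(0.9261) ≈ 0.9624.

d(x, mu) = √(0.9261) ≈ 0.9624


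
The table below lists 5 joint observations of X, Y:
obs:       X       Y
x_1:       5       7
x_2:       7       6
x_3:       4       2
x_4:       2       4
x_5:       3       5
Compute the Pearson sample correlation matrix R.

Step 1 — column means:
  mean(X) = (5 + 7 + 4 + 2 + 3) / 5 = 21/5 = 4.2
  mean(Y) = (7 + 6 + 2 + 4 + 5) / 5 = 24/5 = 4.8

Step 2 — sample variances and covariances s[i,j] = (1/(n-1)) · Σ_k (x_{k,i} - mean_i) · (x_{k,j} - mean_j), with n-1 = 4:
  s[X,X] = ((0.8)·(0.8) + (2.8)·(2.8) + (-0.2)·(-0.2) + (-2.2)·(-2.2) + (-1.2)·(-1.2)) / 4 = 14.8/4 = 3.7
  s[X,Y] = ((0.8)·(2.2) + (2.8)·(1.2) + (-0.2)·(-2.8) + (-2.2)·(-0.8) + (-1.2)·(0.2)) / 4 = 7.2/4 = 1.8
  s[Y,Y] = ((2.2)·(2.2) + (1.2)·(1.2) + (-2.8)·(-2.8) + (-0.8)·(-0.8) + (0.2)·(0.2)) / 4 = 14.8/4 = 3.7
  Sample standard deviations s_i = √(s[i,i]):
  s(X) = √(3.7) = 1.9235
  s(Y) = √(3.7) = 1.9235

Step 3 — r_{ij} = s_{ij} / (s_i · s_j):
  r[X,X] = 1 (diagonal).
  r[X,Y] = 1.8 / (1.9235 · 1.9235) = 1.8 / 3.7 = 0.4865
  r[Y,Y] = 1 (diagonal).

R is symmetric with unit diagonal. Assembling:

R = [[1, 0.4865],
 [0.4865, 1]]


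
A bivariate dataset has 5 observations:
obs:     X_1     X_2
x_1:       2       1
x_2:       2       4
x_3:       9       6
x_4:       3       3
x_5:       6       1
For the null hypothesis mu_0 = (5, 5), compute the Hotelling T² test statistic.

Step 1 — sample mean vector:
  mean(X_1) = (2 + 2 + 9 + 3 + 6) / 5 = 22/5 = 4.4
  mean(X_2) = (1 + 4 + 6 + 3 + 1) / 5 = 15/5 = 3
  x̄ = (4.4, 3),  deviation x̄ - mu_0 = (4.4, 3) - (5, 5) = (-0.6, -2).

Step 2 — sample covariance matrix, S[i,j] = (1/(n-1)) · Σ_k (x_{k,i} - mean_i) · (x_{k,j} - mean_j), divisor n-1 = 4:
  S[X_1,X_1] = ((-2.4)·(-2.4) + (-2.4)·(-2.4) + (4.6)·(4.6) + (-1.4)·(-1.4) + (1.6)·(1.6)) / 4 = 37.2/4 = 9.3
  S[X_1,X_2] = ((-2.4)·(-2) + (-2.4)·(1) + (4.6)·(3) + (-1.4)·(0) + (1.6)·(-2)) / 4 = 13/4 = 3.25
  S[X_2,X_2] = ((-2)·(-2) + (1)·(1) + (3)·(3) + (0)·(0) + (-2)·(-2)) / 4 = 18/4 = 4.5
  S = [[9.3, 3.25],
 [3.25, 4.5]].

Step 3 — invert S. det(S) = 9.3·4.5 - (3.25)² = 31.2875.
  S^{-1} = (1/det) · [[d, -b], [-b, a]] = [[0.1438, -0.1039],
 [-0.1039, 0.2972]].

Step 4 — quadratic form (x̄ - mu_0)^T · S^{-1} · (x̄ - mu_0):
  S^{-1} · (x̄ - mu_0) = (0.1215, -0.5322),
  (x̄ - mu_0)^T · [...] = (-0.6)·(0.1215) + (-2)·(-0.5322) = 0.9915.

Step 5 — scale by n: T² = 5 · 0.9915 = 4.9573.

T² ≈ 4.9573


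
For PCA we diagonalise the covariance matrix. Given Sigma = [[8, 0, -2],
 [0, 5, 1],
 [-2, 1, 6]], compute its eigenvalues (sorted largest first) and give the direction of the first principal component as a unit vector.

Step 1 — characteristic polynomial p(λ) = det(λI - Sigma) = λ³ - tr·λ² + c_1·λ - det, where tr = trace, c_1 = sum of the principal 2×2 minors, det = det(Sigma):
  tr = 8 + 5 + 6 = 19,
  c_1 = (8·5 - (0)²) + (8·6 - (-2)²) + (5·6 - (1)²) = 40 + 44 + 29 = 113,
  det = 8·(5·6 - (1)²) - (0)·((0)·6 - (1)·(-2)) + (-2)·((0)·(1) - 5·(-2)) = 8·(29) - (0)·(2) + (-2)·(10) = 212.
  So p(λ) = λ³ - 19λ² + 113λ - 212.
Step 2 — look for an integer root (rational root theorem: any rational root is an integer divisor of 212). Testing λ = 4:
  p(4) = 64 - 304 + 452 - 212 = 0  ✓
  Dividing out (λ - 4): p(λ) = (λ - 4)(λ² - 15λ + 53).
Step 3 — remaining eigenvalues from the quadratic λ² - 15λ + 53 = 0:
  Δ = 15² - 4·53 = 225 - 212 = 13,  λ = (15 ± √13)/2 = (15 ± 3.6056)/2 ≈ 9.3028 or 5.6972.
  Sorted: λ_1 = 9.3028,  λ_2 = 5.6972,  λ_3 = 4  (check: sum = 19 = tr ✓).

Step 4 — unit eigenvector for λ_1 ≈ 9.3028: v spans the null space of (Sigma - λ_1 I), whose rows are
  r_1 = (-1.3028, 0, -2),  r_2 = (0, -4.3028, 1),  r_3 = (-2, 1, -3.3028).
  v is orthogonal to every row, so take v ∝ r_1 × r_2 = ((0)·(1) - (-2)·(-4.3028), (-2)·(0) - (-1.3028)·(1), (-1.3028)·(-4.3028) - (0)·(0)) ≈ (-8.6056, 1.3028, 5.6056).
  Rescale (multiply by -1 so the first nonzero entry is positive): u = (8.6056, -1.3028, -5.6056).
  ||u|| = √((8.6056)² + (-1.3028)² + (-5.6056)²) = √(107.1749) ≈ 10.3525,  v_1 = u/||u|| ≈ (0.8313, -0.1258, -0.5415) (||v_1|| = 1).

λ_1 = 9.3028,  λ_2 = 5.6972,  λ_3 = 4;  v_1 ≈ (0.8313, -0.1258, -0.5415)


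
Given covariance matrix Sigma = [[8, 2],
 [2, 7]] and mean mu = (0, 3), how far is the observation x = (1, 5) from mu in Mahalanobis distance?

Step 1 — centre the observation: (x - mu) = (1, 2).

Step 2 — invert Sigma. det(Sigma) = 8·7 - (2)² = 52.
  Sigma^{-1} = (1/det) · [[d, -b], [-b, a]] = [[0.1346, -0.0385],
 [-0.0385, 0.1538]].

Step 3 — form the quadratic (x - mu)^T · Sigma^{-1} · (x - mu):
  Sigma^{-1} · (x - mu) = (0.0577, 0.2692).
  (x - mu)^T · [Sigma^{-1} · (x - mu)] = (1)·(0.0577) + (2)·(0.2692) = 0.5962.

Step 4 — take square root: d = √(0.5962) ≈ 0.7721.

d(x, mu) = √(0.5962) ≈ 0.7721


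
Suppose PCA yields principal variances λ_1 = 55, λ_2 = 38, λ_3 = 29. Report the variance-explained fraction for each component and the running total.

Step 1 — total variance = trace(Sigma) = Σ λ_i = 55 + 38 + 29 = 122.

Step 2 — fraction explained by component i = λ_i / Σ λ:
  PC1: 55/122 = 0.4508
  PC2: 38/122 = 0.3115
  PC3: 29/122 = 0.2377

Step 3 — cumulative fraction after k components = (λ_1 + ... + λ_k) / Σ λ:
  k = 1: 55/122 = 0.4508
  k = 2: (55 + 38)/122 = 93/122 = 0.7623
  k = 3: (55 + 38 + 29)/122 = 122/122 = 1

Summary (fraction, with percent):

explained: PC1 0.4508 (45.08%), PC2 0.3115 (31.15%), PC3 0.2377 (23.77%);  cumulative: 0.4508, 0.7623, 1


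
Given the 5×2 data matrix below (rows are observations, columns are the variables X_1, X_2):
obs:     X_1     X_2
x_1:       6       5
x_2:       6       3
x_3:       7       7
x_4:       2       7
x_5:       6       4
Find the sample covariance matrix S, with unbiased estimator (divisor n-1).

Step 1 — column means:
  mean(X_1) = (6 + 6 + 7 + 2 + 6) / 5 = 27/5 = 5.4
  mean(X_2) = (5 + 3 + 7 + 7 + 4) / 5 = 26/5 = 5.2

Step 2 — sample covariance S[i,j] = (1/(n-1)) · Σ_k (x_{k,i} - mean_i) · (x_{k,j} - mean_j), with n-1 = 4.
  S[X_1,X_1] = ((0.6)·(0.6) + (0.6)·(0.6) + (1.6)·(1.6) + (-3.4)·(-3.4) + (0.6)·(0.6)) / 4 = 15.2/4 = 3.8
  S[X_1,X_2] = ((0.6)·(-0.2) + (0.6)·(-2.2) + (1.6)·(1.8) + (-3.4)·(1.8) + (0.6)·(-1.2)) / 4 = -5.4/4 = -1.35
  S[X_2,X_2] = ((-0.2)·(-0.2) + (-2.2)·(-2.2) + (1.8)·(1.8) + (1.8)·(1.8) + (-1.2)·(-1.2)) / 4 = 12.8/4 = 3.2

S is symmetric (S[j,i] = S[i,j]). Assembling:

S = [[3.8, -1.35],
 [-1.35, 3.2]]


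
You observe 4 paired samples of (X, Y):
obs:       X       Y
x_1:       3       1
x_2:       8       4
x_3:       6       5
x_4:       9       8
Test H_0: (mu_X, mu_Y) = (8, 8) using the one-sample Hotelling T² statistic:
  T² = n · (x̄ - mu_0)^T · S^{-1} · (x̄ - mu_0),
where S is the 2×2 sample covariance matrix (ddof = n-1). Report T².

Step 1 — sample mean vector:
  mean(X) = (3 + 8 + 6 + 9) / 4 = 26/4 = 6.5
  mean(Y) = (1 + 4 + 5 + 8) / 4 = 18/4 = 4.5
  x̄ = (6.5, 4.5),  deviation x̄ - mu_0 = (6.5, 4.5) - (8, 8) = (-1.5, -3.5).

Step 2 — sample covariance matrix, S[i,j] = (1/(n-1)) · Σ_k (x_{k,i} - mean_i) · (x_{k,j} - mean_j), divisor n-1 = 3:
  S[X,X] = ((-3.5)·(-3.5) + (1.5)·(1.5) + (-0.5)·(-0.5) + (2.5)·(2.5)) / 3 = 21/3 = 7
  S[X,Y] = ((-3.5)·(-3.5) + (1.5)·(-0.5) + (-0.5)·(0.5) + (2.5)·(3.5)) / 3 = 20/3 = 6.6667
  S[Y,Y] = ((-3.5)·(-3.5) + (-0.5)·(-0.5) + (0.5)·(0.5) + (3.5)·(3.5)) / 3 = 25/3 = 8.3333
  S = [[7, 6.6667],
 [6.6667, 8.3333]].

Step 3 — invert S. det(S) = 7·8.3333 - (6.6667)² = 13.8889.
  S^{-1} = (1/det) · [[d, -b], [-b, a]] = [[0.6, -0.48],
 [-0.48, 0.504]].

Step 4 — quadratic form (x̄ - mu_0)^T · S^{-1} · (x̄ - mu_0):
  S^{-1} · (x̄ - mu_0) = (0.78, -1.044),
  (x̄ - mu_0)^T · [...] = (-1.5)·(0.78) + (-3.5)·(-1.044) = 2.484.

Step 5 — scale by n: T² = 4 · 2.484 = 9.936.

T² ≈ 9.936


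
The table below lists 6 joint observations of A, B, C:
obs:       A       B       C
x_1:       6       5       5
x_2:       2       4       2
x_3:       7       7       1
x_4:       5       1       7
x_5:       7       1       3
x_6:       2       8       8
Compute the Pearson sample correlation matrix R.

Step 1 — column means:
  mean(A) = (6 + 2 + 7 + 5 + 7 + 2) / 6 = 29/6 = 4.8333
  mean(B) = (5 + 4 + 7 + 1 + 1 + 8) / 6 = 26/6 = 4.3333
  mean(C) = (5 + 2 + 1 + 7 + 3 + 8) / 6 = 26/6 = 4.3333

Step 2 — sample variances and covariances s[i,j] = (1/(n-1)) · Σ_k (x_{k,i} - mean_i) · (x_{k,j} - mean_j), with n-1 = 5:
  s[A,A] = ((1.1667)·(1.1667) + (-2.8333)·(-2.8333) + (2.1667)·(2.1667) + (0.1667)·(0.1667) + (2.1667)·(2.1667) + (-2.8333)·(-2.8333)) / 5 = 26.8333/5 = 5.3667
  s[A,B] = ((1.1667)·(0.6667) + (-2.8333)·(-0.3333) + (2.1667)·(2.6667) + (0.1667)·(-3.3333) + (2.1667)·(-3.3333) + (-2.8333)·(3.6667)) / 5 = -10.6667/5 = -2.1333
  s[A,C] = ((1.1667)·(0.6667) + (-2.8333)·(-2.3333) + (2.1667)·(-3.3333) + (0.1667)·(2.6667) + (2.1667)·(-1.3333) + (-2.8333)·(3.6667)) / 5 = -12.6667/5 = -2.5333
  s[B,B] = ((0.6667)·(0.6667) + (-0.3333)·(-0.3333) + (2.6667)·(2.6667) + (-3.3333)·(-3.3333) + (-3.3333)·(-3.3333) + (3.6667)·(3.6667)) / 5 = 43.3333/5 = 8.6667
  s[B,C] = ((0.6667)·(0.6667) + (-0.3333)·(-2.3333) + (2.6667)·(-3.3333) + (-3.3333)·(2.6667) + (-3.3333)·(-1.3333) + (3.6667)·(3.6667)) / 5 = 1.3333/5 = 0.2667
  s[C,C] = ((0.6667)·(0.6667) + (-2.3333)·(-2.3333) + (-3.3333)·(-3.3333) + (2.6667)·(2.6667) + (-1.3333)·(-1.3333) + (3.6667)·(3.6667)) / 5 = 39.3333/5 = 7.8667
  Sample standard deviations s_i = √(s[i,i]):
  s(A) = √(5.3667) = 2.3166
  s(B) = √(8.6667) = 2.9439
  s(C) = √(7.8667) = 2.8048

Step 3 — r_{ij} = s_{ij} / (s_i · s_j):
  r[A,A] = 1 (diagonal).
  r[A,B] = -2.1333 / (2.3166 · 2.9439) = -2.1333 / 6.8199 = -0.3128
  r[A,C] = -2.5333 / (2.3166 · 2.8048) = -2.5333 / 6.4975 = -0.3899
  r[B,B] = 1 (diagonal).
  r[B,C] = 0.2667 / (2.9439 · 2.8048) = 0.2667 / 8.257 = 0.0323
  r[C,C] = 1 (diagonal).

R is symmetric with unit diagonal. Assembling:

R = [[1, -0.3128, -0.3899],
 [-0.3128, 1, 0.0323],
 [-0.3899, 0.0323, 1]]


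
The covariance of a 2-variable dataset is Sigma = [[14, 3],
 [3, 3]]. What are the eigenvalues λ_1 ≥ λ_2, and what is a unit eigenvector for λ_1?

Step 1 — characteristic polynomial of 2×2 Sigma:
  det(Sigma - λI) = λ² - trace · λ + det = 0.
  trace = 14 + 3 = 17, det = 14·3 - (3)² = 33.
Step 2 — discriminant:
  Δ = trace² - 4·det = 289 - 132 = 157.
Step 3 — eigenvalues:
  λ = (trace ± √Δ)/2 = (17 ± 12.53)/2,
  λ_1 = 14.765,  λ_2 = 2.235.

Step 4 — unit eigenvector for λ_1: solve (Sigma - λ_1 I)v = 0. First row:
  (14 - 14.765)·v_x + (3)·v_y = 0, i.e. (-0.765)·v_x + (3)·v_y = 0,
  so v ∝ (b, λ_1 - a) = (3, 0.765) = u.
  ||u|| = √((3)² + (0.765)²) = √(9.5852) ≈ 3.096,
  v_1 = u/||u|| ≈ (0.969, 0.2471) (||v_1|| = 1).

λ_1 = 14.765,  λ_2 = 2.235;  v_1 ≈ (0.969, 0.2471)


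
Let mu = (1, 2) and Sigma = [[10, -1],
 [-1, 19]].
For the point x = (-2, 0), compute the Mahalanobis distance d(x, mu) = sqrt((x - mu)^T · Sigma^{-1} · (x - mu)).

Step 1 — centre the observation: (x - mu) = (-3, -2).

Step 2 — invert Sigma. det(Sigma) = 10·19 - (-1)² = 189.
  Sigma^{-1} = (1/det) · [[d, -b], [-b, a]] = [[0.1005, 0.0053],
 [0.0053, 0.0529]].

Step 3 — form the quadratic (x - mu)^T · Sigma^{-1} · (x - mu):
  Sigma^{-1} · (x - mu) = (-0.3122, -0.1217).
  (x - mu)^T · [Sigma^{-1} · (x - mu)] = (-3)·(-0.3122) + (-2)·(-0.1217) = 1.1799.

Step 4 — take square root: d = √(1.1799) ≈ 1.0862.

d(x, mu) = √(1.1799) ≈ 1.0862


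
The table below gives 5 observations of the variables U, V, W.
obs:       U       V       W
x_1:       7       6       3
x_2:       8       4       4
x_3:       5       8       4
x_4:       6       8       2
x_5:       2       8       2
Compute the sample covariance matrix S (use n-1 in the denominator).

Step 1 — column means:
  mean(U) = (7 + 8 + 5 + 6 + 2) / 5 = 28/5 = 5.6
  mean(V) = (6 + 4 + 8 + 8 + 8) / 5 = 34/5 = 6.8
  mean(W) = (3 + 4 + 4 + 2 + 2) / 5 = 15/5 = 3

Step 2 — sample covariance S[i,j] = (1/(n-1)) · Σ_k (x_{k,i} - mean_i) · (x_{k,j} - mean_j), with n-1 = 4.
  S[U,U] = ((1.4)·(1.4) + (2.4)·(2.4) + (-0.6)·(-0.6) + (0.4)·(0.4) + (-3.6)·(-3.6)) / 4 = 21.2/4 = 5.3
  S[U,V] = ((1.4)·(-0.8) + (2.4)·(-2.8) + (-0.6)·(1.2) + (0.4)·(1.2) + (-3.6)·(1.2)) / 4 = -12.4/4 = -3.1
  S[U,W] = ((1.4)·(0) + (2.4)·(1) + (-0.6)·(1) + (0.4)·(-1) + (-3.6)·(-1)) / 4 = 5/4 = 1.25
  S[V,V] = ((-0.8)·(-0.8) + (-2.8)·(-2.8) + (1.2)·(1.2) + (1.2)·(1.2) + (1.2)·(1.2)) / 4 = 12.8/4 = 3.2
  S[V,W] = ((-0.8)·(0) + (-2.8)·(1) + (1.2)·(1) + (1.2)·(-1) + (1.2)·(-1)) / 4 = -4/4 = -1
  S[W,W] = ((0)·(0) + (1)·(1) + (1)·(1) + (-1)·(-1) + (-1)·(-1)) / 4 = 4/4 = 1

S is symmetric (S[j,i] = S[i,j]). Assembling:

S = [[5.3, -3.1, 1.25],
 [-3.1, 3.2, -1],
 [1.25, -1, 1]]
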